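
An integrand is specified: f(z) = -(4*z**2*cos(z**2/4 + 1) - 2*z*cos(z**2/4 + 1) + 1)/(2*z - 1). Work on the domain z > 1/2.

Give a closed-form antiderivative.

A candidate is checked by its d/dz: the result must match f(z).
Check: d/dz[-(log(z - 1/2) + 8*sin(z**2/4 + 1))/2] = (-4*z**2*cos(z**2/4 + 1) + 2*z*cos(z**2/4 + 1) - 1)/(2*z - 1), which equals f(z).

An antiderivative is F(z) = -(log(z - 1/2) + 8*sin(z**2/4 + 1))/2.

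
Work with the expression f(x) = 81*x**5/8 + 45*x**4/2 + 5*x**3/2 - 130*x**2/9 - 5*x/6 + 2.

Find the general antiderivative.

F(x) = 27*x**6/16 + 9*x**5/2 + 5*x**4/8 - 130*x**3/27 - 5*x**2/12 + 2*x + C

f matches the chain-rule pattern g'(h)*h' with inner function h(x) = -3*x**2/2 - 4*x/3 + 1; substituting u = h(x) collapses the integral.
Check: d/dx[27*x**6/16 + 9*x**5/2 + 5*x**4/8 - 130*x**3/27 - 5*x**2/12 + 2*x] = 81*x**5/8 + 45*x**4/2 + 5*x**3/2 - 130*x**2/9 - 5*x/6 + 2 = f(x).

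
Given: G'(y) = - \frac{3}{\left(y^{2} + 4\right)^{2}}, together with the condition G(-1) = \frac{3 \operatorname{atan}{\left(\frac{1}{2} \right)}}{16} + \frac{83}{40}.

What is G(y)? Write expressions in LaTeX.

G(y) = - \frac{3 y}{8 y^{2} + 32} - \frac{3 \operatorname{atan}{\left(\frac{y}{2} \right)}}{16} + 2

For G(y) to be correct, d/dy[G] must agree with the stated G'(y) identically.
A general antiderivative is - \frac{3 y}{8 y^{2} + 32} - \frac{3 \operatorname{atan}{\left(\frac{y}{2} \right)}}{16} + C.
The condition gives C = \frac{3 \operatorname{atan}{\left(\frac{1}{2} \right)}}{16} + \frac{83}{40} - (\frac{3}{40} + \frac{3 \operatorname{atan}{\left(\frac{1}{2} \right)}}{16}) = 2.
So G(y) = - \frac{3 y}{8 y^{2} + 32} - \frac{3 \operatorname{atan}{\left(\frac{y}{2} \right)}}{16} + 2.
Check: d/dy[- \frac{3 y}{8 y^{2} + 32} - \frac{3 \operatorname{atan}{\left(\frac{y}{2} \right)}}{16} + 2] = - \frac{3}{y^{4} + 8 y^{2} + 16}, which equals G'(y).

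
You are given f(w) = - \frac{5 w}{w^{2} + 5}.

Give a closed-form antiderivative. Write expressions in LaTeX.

f matches the chain-rule pattern g'(h)*h' with inner function h(w) = w^{2} + 5; substituting u = h(w) collapses the integral.
Check: d/dw[- \frac{5 \log{\left(w^{2} + 5 \right)}}{2}] = - \frac{5 w}{w^{2} + 5} = f(w).

An antiderivative is F(w) = - \frac{5 \log{\left(w^{2} + 5 \right)}}{2}.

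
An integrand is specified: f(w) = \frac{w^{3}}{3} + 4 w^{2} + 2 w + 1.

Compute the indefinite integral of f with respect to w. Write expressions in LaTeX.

F(w) = \frac{w^{4}}{12} + \frac{4 w^{3}}{3} + w^{2} + w + C

The integrand splits into summands that can be handled one at a time.
Check: d/dw[\frac{w^{4}}{12} + \frac{4 w^{3}}{3} + w^{2} + w] = \frac{w^{3}}{3} + 4 w^{2} + 2 w + 1 = f(w).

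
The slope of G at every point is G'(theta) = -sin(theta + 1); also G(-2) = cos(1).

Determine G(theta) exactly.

G(theta) = cos(theta + 1)

Differentiate the proposed G(theta) back; it has to land on the given G'(theta).
A general antiderivative is cos(theta + 1) + C.
The condition gives C = cos(1) - (cos(1)) = 0.
So G(theta) = cos(theta + 1).
Check: d/dtheta[cos(theta + 1)] = -sin(theta + 1) = G'(theta).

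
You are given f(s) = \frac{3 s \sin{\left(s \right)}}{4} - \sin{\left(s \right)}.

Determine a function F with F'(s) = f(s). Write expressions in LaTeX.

The integrand splits into summands that can be handled one at a time.
Check: d/ds[- \frac{3 s \cos{\left(s \right)}}{4} + \frac{3 \sin{\left(s \right)}}{4} + \cos{\left(s \right)}] = \frac{3 s \sin{\left(s \right)}}{4} - \sin{\left(s \right)} = f(s).

An antiderivative is F(s) = - \frac{3 s \cos{\left(s \right)}}{4} + \frac{3 \sin{\left(s \right)}}{4} + \cos{\left(s \right)}.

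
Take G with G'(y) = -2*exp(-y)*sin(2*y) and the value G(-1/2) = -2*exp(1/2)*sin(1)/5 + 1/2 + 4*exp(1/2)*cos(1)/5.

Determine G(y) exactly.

Differentiate the proposed G(y) back; it has to land on the given G'(y).
A general antiderivative is 2*exp(-y)*sin(2*y)/5 + 4*exp(-y)*cos(2*y)/5 + C.
The condition gives C = -2*exp(1/2)*sin(1)/5 + 1/2 + 4*exp(1/2)*cos(1)/5 - (-2*exp(1/2)*sin(1)/5 + 4*exp(1/2)*cos(1)/5) = 1/2.
So G(y) = 1/2 + 2*exp(-y)*sin(2*y)/5 + 4*exp(-y)*cos(2*y)/5.
Check: d/dy[1/2 + 2*exp(-y)*sin(2*y)/5 + 4*exp(-y)*cos(2*y)/5] = -2*exp(-y)*sin(2*y) = G'(y).

G(y) = 1/2 + 2*exp(-y)*sin(2*y)/5 + 4*exp(-y)*cos(2*y)/5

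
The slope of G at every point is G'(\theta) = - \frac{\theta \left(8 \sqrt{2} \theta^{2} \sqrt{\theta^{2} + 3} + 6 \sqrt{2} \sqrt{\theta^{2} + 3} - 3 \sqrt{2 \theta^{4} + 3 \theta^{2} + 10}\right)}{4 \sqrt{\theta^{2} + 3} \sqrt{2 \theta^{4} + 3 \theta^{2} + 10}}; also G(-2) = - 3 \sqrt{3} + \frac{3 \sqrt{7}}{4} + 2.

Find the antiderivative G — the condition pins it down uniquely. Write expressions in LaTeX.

G(\theta) = \frac{3 \sqrt{\theta^{2} + 3}}{4} - \sqrt{\theta^{4} + \frac{3 \theta^{2}}{2} + 5} + 2

A candidate passes only if d/d\theta[G] lands on the given G'(\theta) exactly.
A general antiderivative is \frac{3 \sqrt{\theta^{2} + 3}}{4} - \sqrt{\theta^{4} + \frac{3 \theta^{2}}{2} + 5} + C.
The condition gives C = - 3 \sqrt{3} + \frac{3 \sqrt{7}}{4} + 2 - (- 3 \sqrt{3} + \frac{3 \sqrt{7}}{4}) = 2.
So G(\theta) = \frac{3 \sqrt{\theta^{2} + 3}}{4} - \sqrt{\theta^{4} + \frac{3 \theta^{2}}{2} + 5} + 2.
Check: d/d\theta[\frac{3 \sqrt{\theta^{2} + 3}}{4} - \sqrt{\theta^{4} + \frac{3 \theta^{2}}{2} + 5} + 2] = \frac{- 8 \sqrt{2} \theta^{3} \sqrt{\theta^{2} + 3} - 6 \sqrt{2} \theta \sqrt{\theta^{2} + 3} + 3 \theta \sqrt{2 \theta^{4} + 3 \theta^{2} + 10}}{4 \sqrt{\theta^{2} + 3} \sqrt{2 \theta^{4} + 3 \theta^{2} + 10}}, which equals G'(\theta).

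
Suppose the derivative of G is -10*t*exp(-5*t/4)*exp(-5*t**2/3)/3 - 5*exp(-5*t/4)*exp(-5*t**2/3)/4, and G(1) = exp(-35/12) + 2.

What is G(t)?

The substitution u = -5*t**2/3 - 5*t/4 works: G'(t) is exactly (dG/du)*(du/dt) for that inner function.
A general antiderivative is exp(-5*t**2/3 - 5*t/4) + C.
The condition gives C = exp(-35/12) + 2 - (exp(-35/12)) = 2.
So G(t) = (2*exp(5*t/4)*exp(5*t**2/3) + 1)*exp(-5*t/4)*exp(-5*t**2/3).
Check: d/dt[(2*exp(5*t/4)*exp(5*t**2/3) + 1)*exp(-5*t/4)*exp(-5*t**2/3)] = (-40*t - 15)*exp(-5*t/4)*exp(-5*t**2/3)/12, which equals G'(t).

G(t) = (2*exp(5*t/4)*exp(5*t**2/3) + 1)*exp(-5*t/4)*exp(-5*t**2/3)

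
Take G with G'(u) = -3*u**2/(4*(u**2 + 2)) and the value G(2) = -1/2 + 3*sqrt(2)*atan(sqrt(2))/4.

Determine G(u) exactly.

G(u) = -3*u/4 + 3*sqrt(2)*atan(sqrt(2)*u/2)/4 + 1

Whatever form G(u) takes, its d/du must return the stated G'(u).
A general antiderivative is -3*u/4 + 3*sqrt(2)*atan(sqrt(2)*u/2)/4 + C.
The condition gives C = -1/2 + 3*sqrt(2)*atan(sqrt(2))/4 - (-3/2 + 3*sqrt(2)*atan(sqrt(2))/4) = 1.
So G(u) = -3*u/4 + 3*sqrt(2)*atan(sqrt(2)*u/2)/4 + 1.
Check: d/du[-3*u/4 + 3*sqrt(2)*atan(sqrt(2)*u/2)/4 + 1] = -3*u**2/(4*u**2 + 8), which equals G'(u).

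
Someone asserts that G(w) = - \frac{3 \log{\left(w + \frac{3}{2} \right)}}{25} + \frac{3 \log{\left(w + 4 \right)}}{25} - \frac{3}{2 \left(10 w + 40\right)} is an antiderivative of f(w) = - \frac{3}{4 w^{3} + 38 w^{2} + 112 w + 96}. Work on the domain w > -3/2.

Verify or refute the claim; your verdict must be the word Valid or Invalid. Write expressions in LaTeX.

Invalid: d/dw[G] - f = - \frac{3}{20 w^{2} + 160 w + 320}, which is not 0.

d/dw[G] = \frac{- 6 w - 39}{40 w^{3} + 380 w^{2} + 1120 w + 960}
d/dw[G] - f(w) = - \frac{3}{20 w^{2} + 160 w + 320} != 0.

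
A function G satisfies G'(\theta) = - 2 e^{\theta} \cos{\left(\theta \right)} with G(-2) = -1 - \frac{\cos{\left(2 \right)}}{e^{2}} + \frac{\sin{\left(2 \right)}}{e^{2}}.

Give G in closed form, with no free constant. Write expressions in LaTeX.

Whatever form G(\theta) takes, its d/d\theta must return the stated G'(\theta).
A general antiderivative is - e^{\theta} \sin{\left(\theta \right)} - e^{\theta} \cos{\left(\theta \right)} + C.
The condition gives C = -1 - \frac{\cos{\left(2 \right)}}{e^{2}} + \frac{\sin{\left(2 \right)}}{e^{2}} - (- \frac{\cos{\left(2 \right)}}{e^{2}} + \frac{\sin{\left(2 \right)}}{e^{2}}) = -1.
So G(\theta) = - e^{\theta} \sin{\left(\theta \right)} - e^{\theta} \cos{\left(\theta \right)} - 1.
Check: d/d\theta[- e^{\theta} \sin{\left(\theta \right)} - e^{\theta} \cos{\left(\theta \right)} - 1] = - 2 e^{\theta} \cos{\left(\theta \right)} = G'(\theta).

G(\theta) = - e^{\theta} \sin{\left(\theta \right)} - e^{\theta} \cos{\left(\theta \right)} - 1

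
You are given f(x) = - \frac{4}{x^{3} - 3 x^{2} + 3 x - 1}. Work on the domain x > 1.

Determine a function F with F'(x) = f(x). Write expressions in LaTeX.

A candidate is checked by its d/dx: the result must match f(x).
Check: d/dx[\frac{2}{\left(x - 1\right)^{2}}] = - \frac{4}{x^{3} - 3 x^{2} + 3 x - 1} = f(x).

An antiderivative is F(x) = \frac{2}{\left(x - 1\right)^{2}}.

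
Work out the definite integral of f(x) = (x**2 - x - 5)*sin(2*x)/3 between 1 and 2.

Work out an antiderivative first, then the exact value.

Antiderivative: F(x) = -(2*x**2*cos(2*x) - 2*x*sin(2*x) - 2*x*cos(2*x) + sin(2*x) - 11*cos(2*x))/12; value = 7*cos(4)/12 + sin(4)/4 - sin(2)/12 - 11*cos(2)/12

A candidate is checked by its d/dx: the result must match f(x).
F(x) = -(2*x**2*cos(2*x) - 2*x*sin(2*x) - 2*x*cos(2*x) + sin(2*x) - 11*cos(2*x))/12 is an antiderivative of f.
Check: d/dx[-(2*x**2*cos(2*x) - 2*x*sin(2*x) - 2*x*cos(2*x) + sin(2*x) - 11*cos(2*x))/12] = x**2*sin(2*x)/3 - x*sin(2*x)/3 - 5*sin(2*x)/3, which equals f(x).
F(2) = 7*cos(4)/12 + sin(4)/4; F(1) = 11*cos(2)/12 + sin(2)/12.
Integral = F(2) - F(1) = 7*cos(4)/12 + sin(4)/4 - sin(2)/12 - 11*cos(2)/12.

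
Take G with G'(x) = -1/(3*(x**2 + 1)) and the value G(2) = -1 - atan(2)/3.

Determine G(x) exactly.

Any candidate G(x) must reproduce the stated G'(x) exactly.
A general antiderivative is -atan(x)/3 + C.
The condition gives C = -1 - atan(2)/3 - (-atan(2)/3) = -1.
So G(x) = (-atan(x) - 3)/3.
Check: d/dx[(-atan(x) - 3)/3] = -1/(3*x**2 + 3), which equals G'(x).

G(x) = (-atan(x) - 3)/3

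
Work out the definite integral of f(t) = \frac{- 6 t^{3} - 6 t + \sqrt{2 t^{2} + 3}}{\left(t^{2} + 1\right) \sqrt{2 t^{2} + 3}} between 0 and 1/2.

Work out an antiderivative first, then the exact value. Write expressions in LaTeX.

Antiderivative: F(t) = - 3 \sqrt{2 t^{2} + 3} + \operatorname{atan}{\left(t \right)}; value = - \frac{3 \sqrt{14}}{2} + \operatorname{atan}{\left(\frac{1}{2} \right)} + 3 \sqrt{3}

Whatever form F(t) takes, F'(t) = f(t) is non-negotiable.
F(t) = - 3 \sqrt{2 t^{2} + 3} + \operatorname{atan}{\left(t \right)} is an antiderivative of f.
Check: d/dt[- 3 \sqrt{2 t^{2} + 3} + \operatorname{atan}{\left(t \right)}] = \frac{- 6 t^{3} - 6 t + \sqrt{2 t^{2} + 3}}{t^{2} \sqrt{2 t^{2} + 3} + \sqrt{2 t^{2} + 3}}, which equals f(t).
F(1/2) = - \frac{3 \sqrt{14}}{2} + \operatorname{atan}{\left(\frac{1}{2} \right)}; F(0) = - 3 \sqrt{3}.
Integral = F(1/2) - F(0) = - \frac{3 \sqrt{14}}{2} + \operatorname{atan}{\left(\frac{1}{2} \right)} + 3 \sqrt{3}.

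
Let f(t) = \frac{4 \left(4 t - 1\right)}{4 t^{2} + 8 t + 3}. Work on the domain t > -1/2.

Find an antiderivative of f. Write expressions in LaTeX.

Factor the denominator (\left(2 t + 1\right) \left(2 t + 3\right)) and decompose: f = \frac{14}{2 t + 3} - \frac{6}{2 t + 1}; each piece integrates to a log, atan, or power term.
Check: d/dt[- 3 \log{\left(t + \frac{1}{2} \right)} + 7 \log{\left(t + \frac{3}{2} \right)}] = \frac{16 t - 4}{4 t^{2} + 8 t + 3}, which equals f(t).

An antiderivative is F(t) = - 3 \log{\left(t + \frac{1}{2} \right)} + 7 \log{\left(t + \frac{3}{2} \right)}.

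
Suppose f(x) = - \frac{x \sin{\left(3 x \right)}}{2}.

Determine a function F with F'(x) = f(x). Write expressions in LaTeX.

An antiderivative is F(x) = \frac{x \cos{\left(3 x \right)}}{6} - \frac{\sin{\left(3 x \right)}}{18}.

Differentiate the proposed F(x) back; it has to land on f(x) exactly.
Check: d/dx[\frac{x \cos{\left(3 x \right)}}{6} - \frac{\sin{\left(3 x \right)}}{18}] = - \frac{x \sin{\left(3 x \right)}}{2} = f(x).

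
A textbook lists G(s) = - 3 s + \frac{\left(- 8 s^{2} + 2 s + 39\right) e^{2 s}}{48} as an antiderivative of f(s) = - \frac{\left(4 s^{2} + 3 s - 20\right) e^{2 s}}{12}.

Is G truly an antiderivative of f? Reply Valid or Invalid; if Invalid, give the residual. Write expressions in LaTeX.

Invalid: d/ds[G] - f = -3, which is not 0.

d/ds[G] = - \frac{s^{2} e^{2 s}}{3} - \frac{s e^{2 s}}{4} + \frac{5 e^{2 s}}{3} - 3
d/ds[G] - f(s) = -3 != 0.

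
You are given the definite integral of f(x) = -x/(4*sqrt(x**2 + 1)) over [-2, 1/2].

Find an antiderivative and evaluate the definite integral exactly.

Antiderivative: F(x) = -sqrt(x**2 + 1)/4; value = sqrt(5)/8

The substitution u = x**2 + 1 works: f is exactly (dF/du)*(du/dx) for that inner function.
F(x) = -sqrt(x**2 + 1)/4 is an antiderivative of f.
Check: d/dx[-sqrt(x**2 + 1)/4] = -x/(4*sqrt(x**2 + 1)) = f(x).
F(1/2) = -sqrt(5)/8; F(-2) = -sqrt(5)/4.
Integral = F(1/2) - F(-2) = sqrt(5)/8.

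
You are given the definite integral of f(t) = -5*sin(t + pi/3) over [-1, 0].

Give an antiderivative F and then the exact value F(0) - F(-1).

Differentiate the proposed F(t) back; it has to land on f(t) exactly.
F(t) = 5*cos(t + pi/3) is an antiderivative of f.
Check: d/dt[5*cos(t + pi/3)] = -5*sin(t + pi/3) = f(t).
F(0) = 5/2; F(-1) = 5*sin(pi/6 + 1).
Integral = F(0) - F(-1) = 5/2 - 5*sin(pi/6 + 1).

Antiderivative: F(t) = 5*cos(t + pi/3); value = 5/2 - 5*sin(pi/6 + 1)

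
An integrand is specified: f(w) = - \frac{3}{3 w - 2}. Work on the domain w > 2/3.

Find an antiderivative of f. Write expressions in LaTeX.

An antiderivative is F(w) = - \log{\left(\frac{3 w}{2} - 1 \right)}.

Check any antiderivative F(w) by computing F'(w) and comparing it with f(w).
Check: d/dw[- \log{\left(\frac{3 w}{2} - 1 \right)}] = - \frac{3}{3 w - 2} = f(w).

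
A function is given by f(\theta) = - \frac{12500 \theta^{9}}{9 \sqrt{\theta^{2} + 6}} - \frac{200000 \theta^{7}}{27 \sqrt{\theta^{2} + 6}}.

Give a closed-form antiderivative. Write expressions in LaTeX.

f has the shape u'v + uv' for u = - \frac{12500 \theta^{8}}{81} and v = \sqrt{\theta^{2} + 6} — it is the derivative of the product u*v.
Check: d/d\theta[- \frac{12500 \theta^{8} \sqrt{\theta^{2} + 6}}{81}] = \frac{- 37500 \theta^{9} - 200000 \theta^{7}}{27 \sqrt{\theta^{2} + 6}}, which equals f(\theta).

An antiderivative is F(\theta) = - \frac{12500 \theta^{8} \sqrt{\theta^{2} + 6}}{81}.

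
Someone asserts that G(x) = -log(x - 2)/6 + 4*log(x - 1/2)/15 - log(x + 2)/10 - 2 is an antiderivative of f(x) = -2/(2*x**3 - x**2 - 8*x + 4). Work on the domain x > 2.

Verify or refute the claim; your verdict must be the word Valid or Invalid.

Valid - the claim checks out under differentiation.

d/dx[G] = -2/(2*x**3 - x**2 - 8*x + 4)
This equals f(x) exactly, so the claim holds.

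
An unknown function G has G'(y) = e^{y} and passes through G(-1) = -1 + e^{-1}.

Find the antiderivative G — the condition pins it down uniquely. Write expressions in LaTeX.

For G(y) to be correct, d/dy[G] must agree with the stated G'(y) identically.
A general antiderivative is e^{y} + C.
The condition gives C = -1 + e^{-1} - (e^{-1}) = -1.
So G(y) = e^{y} - 1.
Check: d/dy[e^{y} - 1] = e^{y} = G'(y).

G(y) = e^{y} - 1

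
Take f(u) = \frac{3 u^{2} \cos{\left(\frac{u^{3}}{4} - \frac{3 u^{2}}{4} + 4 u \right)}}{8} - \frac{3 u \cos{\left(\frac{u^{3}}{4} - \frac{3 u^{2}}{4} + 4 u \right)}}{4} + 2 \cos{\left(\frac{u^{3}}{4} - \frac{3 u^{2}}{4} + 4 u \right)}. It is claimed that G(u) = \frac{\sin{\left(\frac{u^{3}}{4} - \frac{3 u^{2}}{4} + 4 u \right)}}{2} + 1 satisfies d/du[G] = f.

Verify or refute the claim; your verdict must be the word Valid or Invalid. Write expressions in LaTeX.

Valid. The derivative of G reproduces f.

d/du[G] = \frac{3 u^{2} \cos{\left(\frac{u^{3}}{4} - \frac{3 u^{2}}{4} + 4 u \right)}}{8} - \frac{3 u \cos{\left(\frac{u^{3}}{4} - \frac{3 u^{2}}{4} + 4 u \right)}}{4} + 2 \cos{\left(\frac{u^{3}}{4} - \frac{3 u^{2}}{4} + 4 u \right)}
This equals f(u) exactly, so the claim holds.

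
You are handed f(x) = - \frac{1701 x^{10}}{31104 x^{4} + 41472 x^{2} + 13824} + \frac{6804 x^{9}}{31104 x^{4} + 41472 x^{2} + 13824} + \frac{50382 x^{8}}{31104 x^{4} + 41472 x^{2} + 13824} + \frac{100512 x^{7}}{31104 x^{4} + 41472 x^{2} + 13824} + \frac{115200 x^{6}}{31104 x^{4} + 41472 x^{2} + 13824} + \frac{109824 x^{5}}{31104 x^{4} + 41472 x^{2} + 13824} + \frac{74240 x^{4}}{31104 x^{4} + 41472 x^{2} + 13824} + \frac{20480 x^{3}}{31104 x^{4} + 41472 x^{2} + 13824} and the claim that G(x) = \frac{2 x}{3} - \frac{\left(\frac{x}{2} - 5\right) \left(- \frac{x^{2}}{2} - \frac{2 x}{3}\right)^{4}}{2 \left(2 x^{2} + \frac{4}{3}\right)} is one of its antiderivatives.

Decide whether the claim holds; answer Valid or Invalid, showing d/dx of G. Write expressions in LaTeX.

Invalid: d/dx[G] - f = \frac{2}{3}, which is not 0.

d/dx[G] = \frac{- 1701 x^{10} + 6804 x^{9} + 50382 x^{8} + 100512 x^{7} + 115200 x^{6} + 109824 x^{5} + 94976 x^{4} + 20480 x^{3} + 27648 x^{2} + 9216}{31104 x^{4} + 41472 x^{2} + 13824}
d/dx[G] - f(x) = \frac{2}{3} != 0.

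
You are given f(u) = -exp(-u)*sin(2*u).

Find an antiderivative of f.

An antiderivative is F(u) = (sin(2*u) + 2*cos(2*u))*exp(-u)/5.

A candidate is checked by its d/du: the result must match f(u).
Check: d/du[(sin(2*u) + 2*cos(2*u))*exp(-u)/5] = -exp(-u)*sin(2*u) = f(u).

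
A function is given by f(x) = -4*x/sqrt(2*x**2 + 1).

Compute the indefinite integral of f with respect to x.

The substitution u = 2*x**2 + 1 works: f is exactly (dF/du)*(du/dx) for that inner function.
Check: d/dx[-2*sqrt(2*x**2 + 1)] = -4*x/sqrt(2*x**2 + 1) = f(x).

F(x) = -2*sqrt(2*x**2 + 1) + C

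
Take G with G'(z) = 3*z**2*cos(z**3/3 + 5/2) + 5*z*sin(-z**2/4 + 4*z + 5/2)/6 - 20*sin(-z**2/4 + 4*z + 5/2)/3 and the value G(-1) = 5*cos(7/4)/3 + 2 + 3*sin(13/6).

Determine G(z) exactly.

G(z) = 3*sin(z**3/3 + 5/2) + 5*cos(-z**2/4 + 4*z + 5/2)/3 + 2

Integrate term by term and add the pieces.
A general antiderivative is 3*sin(z**3/3 + 5/2) + 5*cos(-z**2/4 + 4*z + 5/2)/3 + C.
The condition gives C = 5*cos(7/4)/3 + 2 + 3*sin(13/6) - (5*cos(7/4)/3 + 3*sin(13/6)) = 2.
So G(z) = 3*sin(z**3/3 + 5/2) + 5*cos(-z**2/4 + 4*z + 5/2)/3 + 2.
Check: d/dz[3*sin(z**3/3 + 5/2) + 5*cos(-z**2/4 + 4*z + 5/2)/3 + 2] = 3*z**2*cos(z**3/3 + 5/2) + 5*z*sin(-z**2/4 + 4*z + 5/2)/6 - 20*sin(-z**2/4 + 4*z + 5/2)/3 = G'(z).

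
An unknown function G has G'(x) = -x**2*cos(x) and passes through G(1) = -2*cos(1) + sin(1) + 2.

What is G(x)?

Any candidate G(x) must reproduce the stated G'(x) exactly.
A general antiderivative is -x**2*sin(x) - 2*x*cos(x) + 2*sin(x) + C.
The condition gives C = -2*cos(1) + sin(1) + 2 - (-2*cos(1) + sin(1)) = 2.
So G(x) = -x**2*sin(x) - 2*x*cos(x) + 2*sin(x) + 2.
Check: d/dx[-x**2*sin(x) - 2*x*cos(x) + 2*sin(x) + 2] = -x**2*cos(x) = G'(x).

G(x) = -x**2*sin(x) - 2*x*cos(x) + 2*sin(x) + 2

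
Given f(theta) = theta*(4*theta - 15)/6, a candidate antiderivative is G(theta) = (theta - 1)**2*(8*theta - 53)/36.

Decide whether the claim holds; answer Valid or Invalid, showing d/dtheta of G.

Invalid: d/dtheta[G] - f = 19/6 - 4*theta/3, which is not 0.

d/dtheta[G] = 2*theta**2/3 - 23*theta/6 + 19/6
d/dtheta[G] - f(theta) = 19/6 - 4*theta/3 != 0.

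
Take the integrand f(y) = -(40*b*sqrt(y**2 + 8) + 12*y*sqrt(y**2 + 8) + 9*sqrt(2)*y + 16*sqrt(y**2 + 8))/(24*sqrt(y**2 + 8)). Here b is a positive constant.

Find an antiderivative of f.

Differentiate the proposed F(y) back; it has to land on f(y) exactly.
Check: d/dy[(-40*b*y - 6*y**2 - 16*y - 9*sqrt(2)*sqrt(y**2 + 8))/24] = (-40*b*sqrt(y**2 + 8) - 12*y*sqrt(y**2 + 8) - 9*sqrt(2)*y - 16*sqrt(y**2 + 8))/(24*sqrt(y**2 + 8)), which equals f(y).

An antiderivative is F(y) = (-40*b*y - 6*y**2 - 16*y - 9*sqrt(2)*sqrt(y**2 + 8))/24.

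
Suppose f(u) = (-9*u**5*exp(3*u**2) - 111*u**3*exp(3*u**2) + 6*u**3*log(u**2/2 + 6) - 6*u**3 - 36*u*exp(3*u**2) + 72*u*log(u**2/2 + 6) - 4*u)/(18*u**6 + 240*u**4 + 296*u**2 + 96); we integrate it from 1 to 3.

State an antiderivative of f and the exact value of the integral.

Recognize the product-rule pattern: f = v'r + vr' with v = 1/(2*(3*u**2 + 2)), r = -exp(3*u**2)/2 - log(u**2/2 + 6), so integration by parts undoes it.
F(u) = (-exp(3*u**2) - 2*log(u**2/2 + 6))/(12*u**2 + 8) is an antiderivative of f.
Check: d/du[(-exp(3*u**2) - 2*log(u**2/2 + 6))/(12*u**2 + 8)] = (-9*u**5*exp(3*u**2) - 111*u**3*exp(3*u**2) + 6*u**3*log(u**2/2 + 6) - 6*u**3 - 36*u*exp(3*u**2) + 72*u*log(u**2/2 + 6) - 4*u)/(18*u**6 + 240*u**4 + 296*u**2 + 96) = f(u).
F(3) = -exp(27)/116 - log(21/2)/58; F(1) = -exp(3)/20 - log(13/2)/10.
Integral = F(3) - F(1) = -exp(27)/116 - log(21/2)/58 + log(13/2)/10 + exp(3)/20.

Antiderivative: F(u) = (-exp(3*u**2) - 2*log(u**2/2 + 6))/(12*u**2 + 8); value = -exp(27)/116 - log(21/2)/58 + log(13/2)/10 + exp(3)/20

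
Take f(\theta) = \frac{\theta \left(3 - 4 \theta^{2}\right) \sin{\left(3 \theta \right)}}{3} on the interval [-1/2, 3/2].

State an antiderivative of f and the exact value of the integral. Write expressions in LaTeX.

Whatever form F(\theta) takes, F'(\theta) = f(\theta) is non-negotiable.
F(\theta) = \frac{36 \theta^{3} \cos{\left(3 \theta \right)} - 36 \theta^{2} \sin{\left(3 \theta \right)} - 51 \theta \cos{\left(3 \theta \right)} + 17 \sin{\left(3 \theta \right)}}{81} is an antiderivative of f.
Check: d/d\theta[\frac{36 \theta^{3} \cos{\left(3 \theta \right)} - 36 \theta^{2} \sin{\left(3 \theta \right)} - 51 \theta \cos{\left(3 \theta \right)} + 17 \sin{\left(3 \theta \right)}}{81}] = - \frac{4 \theta^{3} \sin{\left(3 \theta \right)}}{3} + \theta \sin{\left(3 \theta \right)}, which equals f(\theta).
F(3/2) = \frac{5 \cos{\left(\frac{9}{2} \right)}}{9} - \frac{64 \sin{\left(\frac{9}{2} \right)}}{81}; F(-1/2) = - \frac{8 \sin{\left(\frac{3}{2} \right)}}{81} + \frac{7 \cos{\left(\frac{3}{2} \right)}}{27}.
Integral = F(3/2) - F(-1/2) = \frac{5 \cos{\left(\frac{9}{2} \right)}}{9} - \frac{7 \cos{\left(\frac{3}{2} \right)}}{27} + \frac{8 \sin{\left(\frac{3}{2} \right)}}{81} - \frac{64 \sin{\left(\frac{9}{2} \right)}}{81}.

Antiderivative: F(\theta) = \frac{36 \theta^{3} \cos{\left(3 \theta \right)} - 36 \theta^{2} \sin{\left(3 \theta \right)} - 51 \theta \cos{\left(3 \theta \right)} + 17 \sin{\left(3 \theta \right)}}{81}; value = \frac{5 \cos{\left(\frac{9}{2} \right)}}{9} - \frac{7 \cos{\left(\frac{3}{2} \right)}}{27} + \frac{8 \sin{\left(\frac{3}{2} \right)}}{81} - \frac{64 \sin{\left(\frac{9}{2} \right)}}{81}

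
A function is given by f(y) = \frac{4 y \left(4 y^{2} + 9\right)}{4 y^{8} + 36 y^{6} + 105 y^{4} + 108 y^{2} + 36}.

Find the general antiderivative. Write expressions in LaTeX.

F(y) = - \frac{1}{3 \left(\frac{y^{4}}{3} + \frac{3 y^{2}}{2} + 1\right)} + C

The substitution u = \frac{y^{4}}{3} + \frac{3 y^{2}}{2} + 1 works: f is exactly (dF/du)*(du/dy) for that inner function.
Check: d/dy[- \frac{1}{3 \left(\frac{y^{4}}{3} + \frac{3 y^{2}}{2} + 1\right)}] = \frac{16 y^{3} + 36 y}{4 y^{8} + 36 y^{6} + 105 y^{4} + 108 y^{2} + 36}, which equals f(y).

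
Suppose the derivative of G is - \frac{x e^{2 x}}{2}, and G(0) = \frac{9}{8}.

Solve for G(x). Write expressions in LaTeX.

Recognize the product-rule pattern: G'(x) = u'v + uv' with u = \frac{1}{8} - \frac{x}{4}, v = e^{2 x}, so integration by parts undoes it.
A general antiderivative is \frac{\left(1 - 2 x\right) e^{2 x}}{8} + C.
The condition gives C = \frac{9}{8} - (\frac{1}{8}) = 1.
So G(x) = \frac{\left(1 - 2 x\right) e^{2 x}}{8} + 1.
Check: d/dx[\frac{\left(1 - 2 x\right) e^{2 x}}{8} + 1] = - \frac{x e^{2 x}}{2} = G'(x).

G(x) = \frac{\left(1 - 2 x\right) e^{2 x}}{8} + 1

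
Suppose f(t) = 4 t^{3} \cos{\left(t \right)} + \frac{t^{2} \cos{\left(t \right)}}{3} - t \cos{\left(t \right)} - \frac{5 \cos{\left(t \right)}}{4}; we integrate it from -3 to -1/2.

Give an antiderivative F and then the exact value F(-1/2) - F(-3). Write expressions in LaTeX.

Antiderivative: F(t) = 4 t^{3} \sin{\left(t \right)} + \frac{t^{2} \sin{\left(t \right)}}{3} + 12 t^{2} \cos{\left(t \right)} - 25 t \sin{\left(t \right)} + \frac{2 t \cos{\left(t \right)}}{3} - \frac{23 \sin{\left(t \right)}}{12} - 25 \cos{\left(t \right)}; value = - \frac{67 \cos{\left(\frac{1}{2} \right)}}{3} - \frac{61 \sin{\left(\frac{1}{2} \right)}}{6} - \frac{383 \sin{\left(3 \right)}}{12} - 81 \cos{\left(3 \right)}

Integrate term by term and add the pieces.
F(t) = 4 t^{3} \sin{\left(t \right)} + \frac{t^{2} \sin{\left(t \right)}}{3} + 12 t^{2} \cos{\left(t \right)} - 25 t \sin{\left(t \right)} + \frac{2 t \cos{\left(t \right)}}{3} - \frac{23 \sin{\left(t \right)}}{12} - 25 \cos{\left(t \right)} is an antiderivative of f.
Check: d/dt[4 t^{3} \sin{\left(t \right)} + \frac{t^{2} \sin{\left(t \right)}}{3} + 12 t^{2} \cos{\left(t \right)} - 25 t \sin{\left(t \right)} + \frac{2 t \cos{\left(t \right)}}{3} - \frac{23 \sin{\left(t \right)}}{12} - 25 \cos{\left(t \right)}] = 4 t^{3} \cos{\left(t \right)} + \frac{t^{2} \cos{\left(t \right)}}{3} - t \cos{\left(t \right)} - \frac{5 \cos{\left(t \right)}}{4} = f(t).
F(-1/2) = - \frac{67 \cos{\left(\frac{1}{2} \right)}}{3} - \frac{61 \sin{\left(\frac{1}{2} \right)}}{6}; F(-3) = 81 \cos{\left(3 \right)} + \frac{383 \sin{\left(3 \right)}}{12}.
Integral = F(-1/2) - F(-3) = - \frac{67 \cos{\left(\frac{1}{2} \right)}}{3} - \frac{61 \sin{\left(\frac{1}{2} \right)}}{6} - \frac{383 \sin{\left(3 \right)}}{12} - 81 \cos{\left(3 \right)}.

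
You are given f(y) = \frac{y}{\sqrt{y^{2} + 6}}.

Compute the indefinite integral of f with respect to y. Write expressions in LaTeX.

The substitution u = y^{2} + 6 works: f is exactly (dF/du)*(du/dy) for that inner function.
Check: d/dy[\sqrt{y^{2} + 6}] = \frac{y}{\sqrt{y^{2} + 6}} = f(y).

F(y) = \sqrt{y^{2} + 6} + C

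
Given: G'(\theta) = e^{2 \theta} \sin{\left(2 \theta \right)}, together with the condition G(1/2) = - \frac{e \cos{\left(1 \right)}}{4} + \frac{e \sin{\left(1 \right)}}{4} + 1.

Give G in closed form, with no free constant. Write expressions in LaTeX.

A first test for any G(\theta): its \theta-derivative must equal the given G'(\theta).
A general antiderivative is \frac{e^{2 \theta} \sin{\left(2 \theta \right)}}{4} - \frac{e^{2 \theta} \cos{\left(2 \theta \right)}}{4} + C.
The condition gives C = - \frac{e \cos{\left(1 \right)}}{4} + \frac{e \sin{\left(1 \right)}}{4} + 1 - (- \frac{e \cos{\left(1 \right)}}{4} + \frac{e \sin{\left(1 \right)}}{4}) = 1.
So G(\theta) = \frac{e^{2 \theta} \sin{\left(2 \theta \right)}}{4} - \frac{e^{2 \theta} \cos{\left(2 \theta \right)}}{4} + 1.
Check: d/d\theta[\frac{e^{2 \theta} \sin{\left(2 \theta \right)}}{4} - \frac{e^{2 \theta} \cos{\left(2 \theta \right)}}{4} + 1] = e^{2 \theta} \sin{\left(2 \theta \right)} = G'(\theta).

G(\theta) = \frac{e^{2 \theta} \sin{\left(2 \theta \right)}}{4} - \frac{e^{2 \theta} \cos{\left(2 \theta \right)}}{4} + 1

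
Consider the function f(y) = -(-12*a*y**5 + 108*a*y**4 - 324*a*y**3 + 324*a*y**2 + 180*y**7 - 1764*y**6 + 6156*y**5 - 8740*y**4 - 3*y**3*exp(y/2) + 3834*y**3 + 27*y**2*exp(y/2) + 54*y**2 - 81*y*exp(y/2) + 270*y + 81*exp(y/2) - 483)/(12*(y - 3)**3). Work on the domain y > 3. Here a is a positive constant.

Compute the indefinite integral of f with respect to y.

Since d/dy undoes antidifferentiation here, F'(y) = f(y) is required of F(y).
Check: d/dy[a*y**3/3 - 3*y**5 + 3*y**4 - y**2/3 - 3*y/2 + exp(y/2)/2 + 1/(8*y**2 - 48*y + 72)] = (12*a*y**5 - 108*a*y**4 + 324*a*y**3 - 324*a*y**2 - 180*y**7 + 1764*y**6 - 6156*y**5 + 8740*y**4 + 3*y**3*exp(y/2) - 3834*y**3 - 27*y**2*exp(y/2) - 54*y**2 + 81*y*exp(y/2) - 270*y - 81*exp(y/2) + 483)/(12*y**3 - 108*y**2 + 324*y - 324), which equals f(y).

F(y) = a*y**3/3 - 3*y**5 + 3*y**4 - y**2/3 - 3*y/2 + exp(y/2)/2 + 1/(8*y**2 - 48*y + 72) + C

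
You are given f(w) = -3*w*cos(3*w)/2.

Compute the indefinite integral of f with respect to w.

An antiderivative F(w) passes only if d/dw[F] lands on f(w) exactly.
Check: d/dw[-w*sin(3*w)/2 - cos(3*w)/6] = -3*w*cos(3*w)/2 = f(w).

F(w) = -w*sin(3*w)/2 - cos(3*w)/6 + C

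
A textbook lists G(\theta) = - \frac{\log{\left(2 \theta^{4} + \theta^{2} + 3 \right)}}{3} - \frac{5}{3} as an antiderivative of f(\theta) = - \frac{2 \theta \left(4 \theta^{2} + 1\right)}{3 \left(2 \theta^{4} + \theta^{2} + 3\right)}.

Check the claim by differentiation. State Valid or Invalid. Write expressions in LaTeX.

Valid: G'(\theta) = f(\theta).

d/d\theta[G] = \frac{- 8 \theta^{3} - 2 \theta}{6 \theta^{4} + 3 \theta^{2} + 9}
This equals f(\theta) exactly, so the claim holds.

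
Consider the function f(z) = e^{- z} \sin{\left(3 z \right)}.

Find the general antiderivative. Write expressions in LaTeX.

F(z) = - \frac{\left(\sin{\left(3 z \right)} + 3 \cos{\left(3 z \right)}\right) e^{- z}}{10} + C

Since d/dz undoes antidifferentiation here, F'(z) = f(z) is required of F(z).
Check: d/dz[- \frac{\left(\sin{\left(3 z \right)} + 3 \cos{\left(3 z \right)}\right) e^{- z}}{10}] = e^{- z} \sin{\left(3 z \right)} = f(z).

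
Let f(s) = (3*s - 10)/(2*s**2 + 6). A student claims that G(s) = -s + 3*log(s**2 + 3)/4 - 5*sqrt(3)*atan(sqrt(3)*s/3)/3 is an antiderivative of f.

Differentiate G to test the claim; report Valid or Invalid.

d/ds[G] = (-2*s**2 + 3*s - 16)/(2*s**2 + 6)
d/ds[G] - f(s) = -1 != 0.

Invalid: d/ds[G] - f = -1, which is not 0.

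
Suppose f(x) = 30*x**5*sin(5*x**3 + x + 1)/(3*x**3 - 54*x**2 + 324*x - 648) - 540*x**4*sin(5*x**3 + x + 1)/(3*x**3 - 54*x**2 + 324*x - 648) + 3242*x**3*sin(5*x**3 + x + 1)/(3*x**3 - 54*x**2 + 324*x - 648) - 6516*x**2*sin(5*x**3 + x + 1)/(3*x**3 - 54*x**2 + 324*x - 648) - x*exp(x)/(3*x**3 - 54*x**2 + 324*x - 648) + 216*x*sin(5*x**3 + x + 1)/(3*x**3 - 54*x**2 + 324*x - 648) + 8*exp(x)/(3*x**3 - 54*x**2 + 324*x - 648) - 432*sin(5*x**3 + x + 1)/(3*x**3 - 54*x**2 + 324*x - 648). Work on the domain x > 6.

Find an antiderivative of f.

An antiderivative is F(x) = -(2*x**2*cos(5*x**3 + x + 1) - 24*x*cos(5*x**3 + x + 1) + exp(x) + 72*cos(5*x**3 + x + 1))/(3*(x - 6)**2).

The integrand splits into summands that can be handled one at a time.
Check: d/dx[-(2*x**2*cos(5*x**3 + x + 1) - 24*x*cos(5*x**3 + x + 1) + exp(x) + 72*cos(5*x**3 + x + 1))/(3*(x - 6)**2)] = (30*x**5*sin(5*x**3 + x + 1) - 540*x**4*sin(5*x**3 + x + 1) + 3242*x**3*sin(5*x**3 + x + 1) - 6516*x**2*sin(5*x**3 + x + 1) - x*exp(x) + 216*x*sin(5*x**3 + x + 1) + 8*exp(x) - 432*sin(5*x**3 + x + 1))/(3*x**3 - 54*x**2 + 324*x - 648), which equals f(x).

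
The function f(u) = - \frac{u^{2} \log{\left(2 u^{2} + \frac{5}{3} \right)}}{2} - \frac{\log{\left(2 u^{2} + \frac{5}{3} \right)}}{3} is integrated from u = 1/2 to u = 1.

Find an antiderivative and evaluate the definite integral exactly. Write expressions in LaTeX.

Integrate term by term and add the pieces.
F(u) = - \frac{18 u^{3} \log{\left(2 u^{2} + \frac{5}{3} \right)} - 12 u^{3} + 36 u \log{\left(2 u^{2} + \frac{5}{3} \right)} - 42 u + 7 \sqrt{30} \operatorname{atan}{\left(\frac{\sqrt{30} u}{5} \right)}}{108} is an antiderivative of f.
Check: d/du[- \frac{18 u^{3} \log{\left(2 u^{2} + \frac{5}{3} \right)} - 12 u^{3} + 36 u \log{\left(2 u^{2} + \frac{5}{3} \right)} - 42 u + 7 \sqrt{30} \operatorname{atan}{\left(\frac{\sqrt{30} u}{5} \right)}}{108}] = - \frac{u^{2} \log{\left(2 u^{2} + \frac{5}{3} \right)}}{2} - \frac{\log{\left(2 u^{2} + \frac{5}{3} \right)}}{3} = f(u).
F(1) = - \frac{\log{\left(\frac{11}{3} \right)}}{2} - \frac{7 \sqrt{30} \operatorname{atan}{\left(\frac{\sqrt{30}}{5} \right)}}{108} + \frac{1}{2}; F(1/2) = - \frac{7 \sqrt{30} \operatorname{atan}{\left(\frac{\sqrt{30}}{10} \right)}}{108} - \frac{3 \log{\left(\frac{13}{6} \right)}}{16} + \frac{5}{24}.
Integral = F(1) - F(1/2) = - \frac{\log{\left(\frac{11}{3} \right)}}{2} - \frac{7 \sqrt{30} \operatorname{atan}{\left(\frac{\sqrt{30}}{5} \right)}}{108} + \frac{3 \log{\left(\frac{13}{6} \right)}}{16} + \frac{7 \sqrt{30} \operatorname{atan}{\left(\frac{\sqrt{30}}{10} \right)}}{108} + \frac{7}{24}.

Antiderivative: F(u) = - \frac{18 u^{3} \log{\left(2 u^{2} + \frac{5}{3} \right)} - 12 u^{3} + 36 u \log{\left(2 u^{2} + \frac{5}{3} \right)} - 42 u + 7 \sqrt{30} \operatorname{atan}{\left(\frac{\sqrt{30} u}{5} \right)}}{108}; value = - \frac{\log{\left(\frac{11}{3} \right)}}{2} - \frac{7 \sqrt{30} \operatorname{atan}{\left(\frac{\sqrt{30}}{5} \right)}}{108} + \frac{3 \log{\left(\frac{13}{6} \right)}}{16} + \frac{7 \sqrt{30} \operatorname{atan}{\left(\frac{\sqrt{30}}{10} \right)}}{108} + \frac{7}{24}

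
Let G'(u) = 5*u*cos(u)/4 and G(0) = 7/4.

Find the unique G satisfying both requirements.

Whatever form G(u) takes, its d/du must return the stated G'(u).
A general antiderivative is 5*u*sin(u)/4 + 5*cos(u)/4 + C.
The condition gives C = 7/4 - (5/4) = 1/2.
So G(u) = 5*u*sin(u)/4 + 5*cos(u)/4 + 1/2.
Check: d/du[5*u*sin(u)/4 + 5*cos(u)/4 + 1/2] = 5*u*cos(u)/4 = G'(u).

G(u) = 5*u*sin(u)/4 + 5*cos(u)/4 + 1/2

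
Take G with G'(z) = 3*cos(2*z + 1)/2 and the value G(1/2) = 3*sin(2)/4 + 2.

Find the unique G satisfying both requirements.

G(z) = 3*sin(2*z + 1)/4 + 2

Whatever form G(z) takes, its d/dz must return the stated G'(z).
A general antiderivative is 3*sin(2*z + 1)/4 + C.
The condition gives C = 3*sin(2)/4 + 2 - (3*sin(2)/4) = 2.
So G(z) = 3*sin(2*z + 1)/4 + 2.
Check: d/dz[3*sin(2*z + 1)/4 + 2] = 3*cos(2*z + 1)/2 = G'(z).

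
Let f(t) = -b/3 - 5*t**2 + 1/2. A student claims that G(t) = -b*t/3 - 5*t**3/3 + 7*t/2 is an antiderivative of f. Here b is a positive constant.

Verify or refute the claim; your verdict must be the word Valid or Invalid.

d/dt[G] = -b/3 - 5*t**2 + 7/2
d/dt[G] - f(t) = 3 != 0.

Invalid: d/dt[G] - f = 3, which is not 0.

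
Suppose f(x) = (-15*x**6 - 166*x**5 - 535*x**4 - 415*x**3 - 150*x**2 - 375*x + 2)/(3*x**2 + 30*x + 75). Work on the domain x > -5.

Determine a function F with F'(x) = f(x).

An antiderivative is F(x) = (-6*x**6 - 38*x**5 - 40*x**4 - 15*x**3 - 75*x**2 - 4)/(6*x + 30).

Check any antiderivative F(x) by computing F'(x) and comparing it with f(x).
Check: d/dx[(-6*x**6 - 38*x**5 - 40*x**4 - 15*x**3 - 75*x**2 - 4)/(6*x + 30)] = (-15*x**6 - 166*x**5 - 535*x**4 - 415*x**3 - 150*x**2 - 375*x + 2)/(3*x**2 + 30*x + 75) = f(x).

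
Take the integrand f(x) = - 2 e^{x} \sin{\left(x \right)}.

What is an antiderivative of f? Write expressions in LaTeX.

An antiderivative is F(x) = - e^{x} \sin{\left(x \right)} + e^{x} \cos{\left(x \right)}.

Whatever form F(x) takes, F'(x) = f(x) is non-negotiable.
Check: d/dx[- e^{x} \sin{\left(x \right)} + e^{x} \cos{\left(x \right)}] = - 2 e^{x} \sin{\left(x \right)} = f(x).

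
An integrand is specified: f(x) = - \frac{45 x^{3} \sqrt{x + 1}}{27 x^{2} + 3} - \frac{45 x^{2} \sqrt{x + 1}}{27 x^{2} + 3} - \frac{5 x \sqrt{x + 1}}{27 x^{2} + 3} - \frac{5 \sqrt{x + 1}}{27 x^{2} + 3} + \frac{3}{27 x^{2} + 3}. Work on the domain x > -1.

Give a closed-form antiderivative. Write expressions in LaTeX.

The integrand splits into summands that can be handled one at a time.
Check: d/dx[- \frac{2 x^{2} \sqrt{x + 1} + 4 x \sqrt{x + 1} + 2 \sqrt{x + 1} - \operatorname{atan}{\left(3 x \right)}}{3}] = \frac{- 45 x^{4} - 90 x^{3} - 50 x^{2} - 10 x + 3 \sqrt{x + 1} - 5}{27 x^{2} \sqrt{x + 1} + 3 \sqrt{x + 1}}, which equals f(x).

An antiderivative is F(x) = - \frac{2 x^{2} \sqrt{x + 1} + 4 x \sqrt{x + 1} + 2 \sqrt{x + 1} - \operatorname{atan}{\left(3 x \right)}}{3}.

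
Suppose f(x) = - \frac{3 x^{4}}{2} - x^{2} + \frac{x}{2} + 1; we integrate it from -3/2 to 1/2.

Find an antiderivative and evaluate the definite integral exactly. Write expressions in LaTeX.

Antiderivative: F(x) = - \frac{3 x^{5}}{10} - \frac{x^{3}}{3} + \frac{x^{2}}{4} + x; value = - \frac{469}{240}

Integrate term by term and add the pieces.
F(x) = - \frac{3 x^{5}}{10} - \frac{x^{3}}{3} + \frac{x^{2}}{4} + x is an antiderivative of f.
Check: d/dx[- \frac{3 x^{5}}{10} - \frac{x^{3}}{3} + \frac{x^{2}}{4} + x] = - \frac{3 x^{4}}{2} - x^{2} + \frac{x}{2} + 1 = f(x).
F(1/2) = \frac{491}{960}; F(-3/2) = \frac{789}{320}.
Integral = F(1/2) - F(-3/2) = - \frac{469}{240}.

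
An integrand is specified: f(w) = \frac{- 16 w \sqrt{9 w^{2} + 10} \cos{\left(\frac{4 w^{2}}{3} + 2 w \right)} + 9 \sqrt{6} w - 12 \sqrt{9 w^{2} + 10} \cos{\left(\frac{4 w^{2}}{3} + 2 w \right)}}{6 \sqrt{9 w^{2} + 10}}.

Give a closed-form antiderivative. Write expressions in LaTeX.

An antiderivative is F(w) = \sqrt{\frac{3 w^{2}}{2} + \frac{5}{3}} - \sin{\left(\frac{4 w^{2}}{3} + 2 w \right)}.

A first test for any F(w): its w-derivative must equal f(w) identically.
Check: d/dw[\sqrt{\frac{3 w^{2}}{2} + \frac{5}{3}} - \sin{\left(\frac{4 w^{2}}{3} + 2 w \right)}] = \frac{- 16 w \sqrt{9 w^{2} + 10} \cos{\left(\frac{4 w^{2}}{3} + 2 w \right)} + 9 \sqrt{6} w - 12 \sqrt{9 w^{2} + 10} \cos{\left(\frac{4 w^{2}}{3} + 2 w \right)}}{6 \sqrt{9 w^{2} + 10}} = f(w).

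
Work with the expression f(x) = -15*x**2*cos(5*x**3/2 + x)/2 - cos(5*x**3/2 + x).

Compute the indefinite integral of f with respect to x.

F(x) = -sin(5*x**3/2 + x) + C

f matches the chain-rule pattern g'(h)*h' with inner function h(x) = 5*x**3/2 + x; substituting u = h(x) collapses the integral.
Check: d/dx[-sin(5*x**3/2 + x)] = -15*x**2*cos(5*x**3/2 + x)/2 - cos(5*x**3/2 + x) = f(x).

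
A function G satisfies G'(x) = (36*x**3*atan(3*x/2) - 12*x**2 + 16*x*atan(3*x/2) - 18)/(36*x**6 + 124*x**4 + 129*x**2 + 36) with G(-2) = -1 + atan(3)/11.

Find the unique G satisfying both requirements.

Recognize the product-rule pattern: G'(x) = u'v + uv' with u = -1/(2*x**2 + 3), v = atan(3*x/2), so integration by parts undoes it.
A general antiderivative is -atan(3*x/2)/(2*x**2 + 3) + C.
The condition gives C = -1 + atan(3)/11 - (atan(3)/11) = -1.
So G(x) = (-2*x**2 - atan(3*x/2) - 3)/(2*x**2 + 3).
Check: d/dx[(-2*x**2 - atan(3*x/2) - 3)/(2*x**2 + 3)] = (36*x**3*atan(3*x/2) - 12*x**2 + 16*x*atan(3*x/2) - 18)/(36*x**6 + 124*x**4 + 129*x**2 + 36) = G'(x).

G(x) = (-2*x**2 - atan(3*x/2) - 3)/(2*x**2 + 3)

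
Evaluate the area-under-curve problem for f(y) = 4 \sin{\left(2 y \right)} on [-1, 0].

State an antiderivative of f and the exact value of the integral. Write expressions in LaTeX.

Any candidate F(y) must reproduce f(y) exactly when differentiated.
F(y) = - 2 \cos{\left(2 y \right)} is an antiderivative of f.
Check: d/dy[- 2 \cos{\left(2 y \right)}] = 4 \sin{\left(2 y \right)} = f(y).
F(0) = -2; F(-1) = - 2 \cos{\left(2 \right)}.
Integral = F(0) - F(-1) = -2 + 2 \cos{\left(2 \right)}.

Antiderivative: F(y) = - 2 \cos{\left(2 y \right)}; value = -2 + 2 \cos{\left(2 \right)}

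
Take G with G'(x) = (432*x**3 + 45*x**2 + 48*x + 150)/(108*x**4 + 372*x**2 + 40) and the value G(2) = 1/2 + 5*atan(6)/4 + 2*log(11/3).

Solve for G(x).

G(x) = 2*log(x**2/2 + 5/3) + 5*atan(3*x)/4 + 1/2

Differentiate the proposed G(x) back; it has to land on the given G'(x).
A general antiderivative is 2*log(x**2/2 + 5/3) + 5*atan(3*x)/4 + C.
The condition gives C = 1/2 + 5*atan(6)/4 + 2*log(11/3) - (5*atan(6)/4 + 2*log(11/3)) = 1/2.
So G(x) = 2*log(x**2/2 + 5/3) + 5*atan(3*x)/4 + 1/2.
Check: d/dx[2*log(x**2/2 + 5/3) + 5*atan(3*x)/4 + 1/2] = (432*x**3 + 45*x**2 + 48*x + 150)/(108*x**4 + 372*x**2 + 40) = G'(x).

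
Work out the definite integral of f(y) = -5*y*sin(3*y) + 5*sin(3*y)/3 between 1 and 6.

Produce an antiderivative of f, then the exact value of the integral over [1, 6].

Antiderivative: F(y) = 5*y*cos(3*y)/3 - 5*sin(3*y)/9 - 5*cos(3*y)/9; value = 5*sin(3)/9 - 5*sin(18)/9 - 10*cos(3)/9 + 85*cos(18)/9

Integrate term by term and add the pieces.
F(y) = 5*y*cos(3*y)/3 - 5*sin(3*y)/9 - 5*cos(3*y)/9 is an antiderivative of f.
Check: d/dy[5*y*cos(3*y)/3 - 5*sin(3*y)/9 - 5*cos(3*y)/9] = -5*y*sin(3*y) + 5*sin(3*y)/3 = f(y).
F(6) = -5*sin(18)/9 + 85*cos(18)/9; F(1) = 10*cos(3)/9 - 5*sin(3)/9.
Integral = F(6) - F(1) = 5*sin(3)/9 - 5*sin(18)/9 - 10*cos(3)/9 + 85*cos(18)/9.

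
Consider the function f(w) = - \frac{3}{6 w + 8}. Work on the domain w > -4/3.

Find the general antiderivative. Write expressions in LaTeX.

F(w) = - \frac{\log{\left(3 w + 4 \right)}}{2} + C

Check any antiderivative F(w) by computing F'(w) and comparing it with f(w).
Check: d/dw[- \frac{\log{\left(3 w + 4 \right)}}{2}] = - \frac{3}{6 w + 8} = f(w).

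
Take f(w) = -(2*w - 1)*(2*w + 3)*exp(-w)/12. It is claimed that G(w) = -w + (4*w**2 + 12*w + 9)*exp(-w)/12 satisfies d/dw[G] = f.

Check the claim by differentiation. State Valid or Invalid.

Invalid: d/dw[G] - f = -1, which is not 0.

d/dw[G] = (-4*w**2 - 4*w - 12*exp(w) + 3)*exp(-w)/12
d/dw[G] - f(w) = -1 != 0.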